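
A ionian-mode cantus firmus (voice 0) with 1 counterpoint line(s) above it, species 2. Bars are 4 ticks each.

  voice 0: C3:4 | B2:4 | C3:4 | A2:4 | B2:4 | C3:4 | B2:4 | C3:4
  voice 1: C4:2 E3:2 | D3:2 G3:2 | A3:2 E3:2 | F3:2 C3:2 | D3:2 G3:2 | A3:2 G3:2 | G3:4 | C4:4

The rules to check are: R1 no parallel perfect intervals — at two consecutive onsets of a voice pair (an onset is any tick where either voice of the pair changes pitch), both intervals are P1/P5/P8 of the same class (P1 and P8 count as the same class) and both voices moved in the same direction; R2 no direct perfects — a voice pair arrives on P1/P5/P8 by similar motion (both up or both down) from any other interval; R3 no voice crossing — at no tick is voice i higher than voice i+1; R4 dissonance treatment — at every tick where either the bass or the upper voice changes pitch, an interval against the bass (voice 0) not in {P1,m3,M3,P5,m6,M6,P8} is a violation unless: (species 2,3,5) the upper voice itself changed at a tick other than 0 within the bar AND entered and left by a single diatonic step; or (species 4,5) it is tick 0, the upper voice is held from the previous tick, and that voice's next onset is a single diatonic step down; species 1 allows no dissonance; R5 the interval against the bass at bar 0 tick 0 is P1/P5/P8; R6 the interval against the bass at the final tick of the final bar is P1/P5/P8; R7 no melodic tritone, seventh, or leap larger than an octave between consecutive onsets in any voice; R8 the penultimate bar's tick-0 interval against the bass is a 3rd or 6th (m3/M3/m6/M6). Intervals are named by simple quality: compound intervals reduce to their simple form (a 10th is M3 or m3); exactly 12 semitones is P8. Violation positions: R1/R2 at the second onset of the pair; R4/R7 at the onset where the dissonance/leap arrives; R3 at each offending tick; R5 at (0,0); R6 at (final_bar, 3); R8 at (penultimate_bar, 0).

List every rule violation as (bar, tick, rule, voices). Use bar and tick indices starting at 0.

(7, 0, R2, (0, 1))

bar 0: v0=C3 v1=C4 downbeat P8
bar 1: v0=B2 v1=D3 downbeat m3
bar 2: v0=C3 v1=A3 downbeat M6
bar 3: v0=A2 v1=F3 downbeat m6
bar 4: v0=B2 v1=D3 downbeat m3
bar 5: v0=C3 v1=A3 downbeat M6
bar 6: v0=B2 v1=G3 downbeat m6
bar 7: v0=C3 v1=C4 downbeat P8
  -> R2 @ bar 7 tick 0 v(0, 1): B2/G3 m6 -> C3/C4 P8 similar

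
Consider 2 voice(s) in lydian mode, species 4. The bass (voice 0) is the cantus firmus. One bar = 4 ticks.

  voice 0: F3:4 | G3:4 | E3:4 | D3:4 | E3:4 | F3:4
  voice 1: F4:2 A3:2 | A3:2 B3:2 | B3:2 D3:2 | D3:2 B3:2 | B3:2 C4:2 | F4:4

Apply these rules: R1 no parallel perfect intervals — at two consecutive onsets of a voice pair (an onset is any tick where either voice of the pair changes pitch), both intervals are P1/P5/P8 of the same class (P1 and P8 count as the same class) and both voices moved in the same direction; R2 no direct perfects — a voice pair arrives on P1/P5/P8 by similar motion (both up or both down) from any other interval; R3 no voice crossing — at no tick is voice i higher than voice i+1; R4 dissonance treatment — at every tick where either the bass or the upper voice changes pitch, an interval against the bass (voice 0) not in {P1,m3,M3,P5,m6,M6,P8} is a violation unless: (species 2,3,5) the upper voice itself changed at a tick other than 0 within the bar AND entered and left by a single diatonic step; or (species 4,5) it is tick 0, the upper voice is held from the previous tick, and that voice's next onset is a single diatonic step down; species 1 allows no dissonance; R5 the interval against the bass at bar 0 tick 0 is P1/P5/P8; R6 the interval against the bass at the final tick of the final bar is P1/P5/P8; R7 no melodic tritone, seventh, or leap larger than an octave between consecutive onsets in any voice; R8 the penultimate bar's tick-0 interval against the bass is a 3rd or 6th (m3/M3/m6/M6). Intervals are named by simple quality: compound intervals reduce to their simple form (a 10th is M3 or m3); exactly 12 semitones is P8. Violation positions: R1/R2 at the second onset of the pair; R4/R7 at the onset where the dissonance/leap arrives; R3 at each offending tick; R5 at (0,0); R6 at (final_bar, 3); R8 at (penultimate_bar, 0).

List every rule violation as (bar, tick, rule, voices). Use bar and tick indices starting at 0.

bar 0: v0=F3 v1=F4 downbeat P8
bar 1: v0=G3 v1=A3 downbeat M2
bar 2: v0=E3 v1=B3 downbeat P5
bar 3: v0=D3 v1=D3 downbeat P1
bar 4: v0=E3 v1=B3 downbeat P5
bar 5: v0=F3 v1=F4 downbeat P8
  -> R4 @ bar 1 tick 0 v(0, 1): G3/A3 M2 untreated
  -> R3 @ bar 2 tick 2 v(0, 1): E3 above D3
  -> R4 @ bar 2 tick 2 v(0, 1): E3/D3 M2 untreated
  -> R3 @ bar 2 tick 3 v(0, 1): E3 above D3
  -> R8 @ bar 4 tick 0 v(0, 1): penult P5 not 3rd/6th
  -> R2 @ bar 5 tick 0 v(0, 1): E3/C4 m6 -> F3/F4 P8 similar

(1, 0, R4, (0, 1))
(2, 2, R3, (0, 1))
(2, 2, R4, (0, 1))
(2, 3, R3, (0, 1))
(4, 0, R8, (0, 1))
(5, 0, R2, (0, 1))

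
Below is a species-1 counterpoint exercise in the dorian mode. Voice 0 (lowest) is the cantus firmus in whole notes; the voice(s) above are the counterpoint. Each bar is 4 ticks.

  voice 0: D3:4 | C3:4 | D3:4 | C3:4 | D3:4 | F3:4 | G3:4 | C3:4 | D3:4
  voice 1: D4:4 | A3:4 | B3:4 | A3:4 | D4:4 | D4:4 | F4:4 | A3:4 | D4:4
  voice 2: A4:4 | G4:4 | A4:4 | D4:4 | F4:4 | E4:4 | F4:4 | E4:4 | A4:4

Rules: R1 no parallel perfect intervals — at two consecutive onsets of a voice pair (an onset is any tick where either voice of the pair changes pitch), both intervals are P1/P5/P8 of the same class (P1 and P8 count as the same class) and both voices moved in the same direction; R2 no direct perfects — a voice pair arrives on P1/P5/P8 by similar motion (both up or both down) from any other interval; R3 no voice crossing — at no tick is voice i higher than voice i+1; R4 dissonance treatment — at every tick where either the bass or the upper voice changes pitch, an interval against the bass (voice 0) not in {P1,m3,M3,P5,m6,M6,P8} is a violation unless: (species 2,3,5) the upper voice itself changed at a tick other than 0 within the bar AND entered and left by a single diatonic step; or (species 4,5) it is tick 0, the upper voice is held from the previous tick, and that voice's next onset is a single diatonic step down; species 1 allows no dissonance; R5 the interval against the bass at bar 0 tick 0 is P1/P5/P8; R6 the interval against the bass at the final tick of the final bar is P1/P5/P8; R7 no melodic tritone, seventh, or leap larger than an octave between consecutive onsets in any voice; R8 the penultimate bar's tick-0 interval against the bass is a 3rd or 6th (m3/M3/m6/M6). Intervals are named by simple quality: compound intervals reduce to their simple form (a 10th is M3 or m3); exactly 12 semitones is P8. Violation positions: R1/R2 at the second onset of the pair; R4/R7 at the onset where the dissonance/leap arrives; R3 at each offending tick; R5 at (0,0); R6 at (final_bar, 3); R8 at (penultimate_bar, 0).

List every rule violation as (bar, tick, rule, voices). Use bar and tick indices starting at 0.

(1, 0, R1, (0, 2))
(2, 0, R1, (0, 2))
(3, 0, R4, (0, 2))
(4, 0, R2, (0, 1))
(5, 0, R4, (0, 2))
(6, 0, R2, (1, 2))
(6, 0, R4, (0, 1))
(6, 0, R4, (0, 2))
(7, 0, R2, (1, 2))
(8, 0, R1, (1, 2))
(8, 0, R2, (0, 1))
(8, 0, R2, (0, 2))

bar 0: v0=D3 v1=D4 v2=A4 downbeat P5
bar 1: v0=C3 v1=A3 v2=G4 downbeat P5
bar 2: v0=D3 v1=B3 v2=A4 downbeat P5
bar 3: v0=C3 v1=A3 v2=D4 downbeat M2
bar 4: v0=D3 v1=D4 v2=F4 downbeat m3
bar 5: v0=F3 v1=D4 v2=E4 downbeat M7
bar 6: v0=G3 v1=F4 v2=F4 downbeat m7
bar 7: v0=C3 v1=A3 v2=E4 downbeat M3
bar 8: v0=D3 v1=D4 v2=A4 downbeat P5
  -> R1 @ bar 1 tick 0 v(0, 2): D3/A4 P5 -> C3/G4 P5 similar
  -> R1 @ bar 2 tick 0 v(0, 2): C3/G4 P5 -> D3/A4 P5 similar
  -> R4 @ bar 3 tick 0 v(0, 2): C3/D4 M2 untreated
  -> R2 @ bar 4 tick 0 v(0, 1): C3/A3 M6 -> D3/D4 P8 similar
  -> R4 @ bar 5 tick 0 v(0, 2): F3/E4 M7 untreated
  -> R2 @ bar 6 tick 0 v(1, 2): D4/E4 M2 -> F4/F4 P1 similar
  -> R4 @ bar 6 tick 0 v(0, 1): G3/F4 m7 untreated
  -> R4 @ bar 6 tick 0 v(0, 2): G3/F4 m7 untreated
  -> R2 @ bar 7 tick 0 v(1, 2): F4/F4 P1 -> A3/E4 P5 similar
  -> R1 @ bar 8 tick 0 v(1, 2): A3/E4 P5 -> D4/A4 P5 similar
  -> R2 @ bar 8 tick 0 v(0, 1): C3/A3 M6 -> D3/D4 P8 similar
  -> R2 @ bar 8 tick 0 v(0, 2): C3/E4 M3 -> D3/A4 P5 similar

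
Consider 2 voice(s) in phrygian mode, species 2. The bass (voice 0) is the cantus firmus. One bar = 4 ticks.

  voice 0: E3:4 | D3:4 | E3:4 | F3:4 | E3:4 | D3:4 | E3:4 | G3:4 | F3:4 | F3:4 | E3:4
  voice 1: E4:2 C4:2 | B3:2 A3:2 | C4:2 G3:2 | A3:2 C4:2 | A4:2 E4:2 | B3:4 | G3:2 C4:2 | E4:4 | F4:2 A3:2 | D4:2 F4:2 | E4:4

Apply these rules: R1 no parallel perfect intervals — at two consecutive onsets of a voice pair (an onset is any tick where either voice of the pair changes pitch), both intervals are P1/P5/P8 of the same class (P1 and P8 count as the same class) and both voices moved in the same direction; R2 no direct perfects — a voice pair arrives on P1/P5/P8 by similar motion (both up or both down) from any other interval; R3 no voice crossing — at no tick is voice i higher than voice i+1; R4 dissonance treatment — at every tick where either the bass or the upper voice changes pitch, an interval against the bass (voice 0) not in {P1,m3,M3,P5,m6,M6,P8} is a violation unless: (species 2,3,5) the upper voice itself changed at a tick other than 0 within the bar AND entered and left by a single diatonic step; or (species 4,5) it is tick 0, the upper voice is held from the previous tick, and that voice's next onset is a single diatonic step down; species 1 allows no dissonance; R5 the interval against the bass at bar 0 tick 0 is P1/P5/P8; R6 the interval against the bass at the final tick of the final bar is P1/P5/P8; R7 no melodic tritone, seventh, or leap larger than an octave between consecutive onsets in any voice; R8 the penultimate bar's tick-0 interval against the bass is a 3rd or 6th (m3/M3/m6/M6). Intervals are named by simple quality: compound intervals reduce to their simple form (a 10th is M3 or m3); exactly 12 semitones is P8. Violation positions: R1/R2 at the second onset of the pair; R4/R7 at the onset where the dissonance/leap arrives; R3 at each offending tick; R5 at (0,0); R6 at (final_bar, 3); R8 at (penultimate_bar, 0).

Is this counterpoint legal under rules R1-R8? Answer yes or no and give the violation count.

bar 0: v0=E3 v1=E4 (P8)
bar 1: v0=D3 v1=B3 (M6)
bar 2: v0=E3 v1=C4 (m6)
bar 3: v0=F3 v1=A3 (M3)
bar 4: v0=E3 v1=A4 (P4)
bar 5: v0=D3 v1=B3 (M6)
bar 6: v0=E3 v1=G3 (m3)
bar 7: v0=G3 v1=E4 (M6)
bar 8: v0=F3 v1=F4 (P8)
bar 9: v0=F3 v1=D4 (M6)
bar 10: v0=E3 v1=E4 (P8)
  R4 @ bar4.0: E3/A4 P4 untreated
  R1 @ bar10.0: F3/F4 P8 -> E3/E4 P8 similar

No (2 violations)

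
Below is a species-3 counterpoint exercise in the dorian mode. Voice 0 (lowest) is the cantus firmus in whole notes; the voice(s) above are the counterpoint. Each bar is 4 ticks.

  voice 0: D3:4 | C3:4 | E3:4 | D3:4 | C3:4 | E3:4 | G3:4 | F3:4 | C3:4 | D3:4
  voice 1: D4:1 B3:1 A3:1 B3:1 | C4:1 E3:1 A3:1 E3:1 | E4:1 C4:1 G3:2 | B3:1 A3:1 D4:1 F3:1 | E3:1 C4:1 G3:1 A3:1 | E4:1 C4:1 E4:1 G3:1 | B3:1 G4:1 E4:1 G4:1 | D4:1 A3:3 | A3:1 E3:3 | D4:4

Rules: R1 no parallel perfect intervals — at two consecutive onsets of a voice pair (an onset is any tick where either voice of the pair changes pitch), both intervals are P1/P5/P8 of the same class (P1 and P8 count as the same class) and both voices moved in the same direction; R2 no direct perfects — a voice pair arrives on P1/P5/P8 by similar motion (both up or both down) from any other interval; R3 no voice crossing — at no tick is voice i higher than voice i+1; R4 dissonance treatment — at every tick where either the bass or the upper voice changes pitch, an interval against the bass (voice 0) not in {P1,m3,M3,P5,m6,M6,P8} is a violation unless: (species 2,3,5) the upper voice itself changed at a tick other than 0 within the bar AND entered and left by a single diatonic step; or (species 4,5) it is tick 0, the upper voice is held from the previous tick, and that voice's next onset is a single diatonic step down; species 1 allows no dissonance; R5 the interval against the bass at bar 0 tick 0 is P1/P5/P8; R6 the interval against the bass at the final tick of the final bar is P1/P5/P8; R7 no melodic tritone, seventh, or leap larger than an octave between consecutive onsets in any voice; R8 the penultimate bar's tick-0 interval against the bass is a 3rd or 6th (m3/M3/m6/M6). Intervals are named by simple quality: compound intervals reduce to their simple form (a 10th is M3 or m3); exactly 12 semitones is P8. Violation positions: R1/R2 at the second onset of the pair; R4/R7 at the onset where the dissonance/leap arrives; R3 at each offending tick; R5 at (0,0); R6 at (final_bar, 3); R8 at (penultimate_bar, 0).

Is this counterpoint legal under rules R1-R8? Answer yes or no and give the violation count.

bar 0: v0=D3 v1=D4 (P8)
bar 1: v0=C3 v1=C4 (P8)
bar 2: v0=E3 v1=E4 (P8)
bar 3: v0=D3 v1=B3 (M6)
bar 4: v0=C3 v1=E3 (M3)
bar 5: v0=E3 v1=E4 (P8)
bar 6: v0=G3 v1=B3 (M3)
bar 7: v0=F3 v1=D4 (M6)
bar 8: v0=C3 v1=A3 (M6)
bar 9: v0=D3 v1=D4 (P8)
  R2 @ bar2.0: C3/E3 M3 -> E3/E4 P8 similar
  R2 @ bar5.0: C3/A3 M6 -> E3/E4 P8 similar
  R2 @ bar9.0: C3/E3 M3 -> D3/D4 P8 similar
  R7 @ bar9.0: E3->D4 leap 10st

No (4 violations)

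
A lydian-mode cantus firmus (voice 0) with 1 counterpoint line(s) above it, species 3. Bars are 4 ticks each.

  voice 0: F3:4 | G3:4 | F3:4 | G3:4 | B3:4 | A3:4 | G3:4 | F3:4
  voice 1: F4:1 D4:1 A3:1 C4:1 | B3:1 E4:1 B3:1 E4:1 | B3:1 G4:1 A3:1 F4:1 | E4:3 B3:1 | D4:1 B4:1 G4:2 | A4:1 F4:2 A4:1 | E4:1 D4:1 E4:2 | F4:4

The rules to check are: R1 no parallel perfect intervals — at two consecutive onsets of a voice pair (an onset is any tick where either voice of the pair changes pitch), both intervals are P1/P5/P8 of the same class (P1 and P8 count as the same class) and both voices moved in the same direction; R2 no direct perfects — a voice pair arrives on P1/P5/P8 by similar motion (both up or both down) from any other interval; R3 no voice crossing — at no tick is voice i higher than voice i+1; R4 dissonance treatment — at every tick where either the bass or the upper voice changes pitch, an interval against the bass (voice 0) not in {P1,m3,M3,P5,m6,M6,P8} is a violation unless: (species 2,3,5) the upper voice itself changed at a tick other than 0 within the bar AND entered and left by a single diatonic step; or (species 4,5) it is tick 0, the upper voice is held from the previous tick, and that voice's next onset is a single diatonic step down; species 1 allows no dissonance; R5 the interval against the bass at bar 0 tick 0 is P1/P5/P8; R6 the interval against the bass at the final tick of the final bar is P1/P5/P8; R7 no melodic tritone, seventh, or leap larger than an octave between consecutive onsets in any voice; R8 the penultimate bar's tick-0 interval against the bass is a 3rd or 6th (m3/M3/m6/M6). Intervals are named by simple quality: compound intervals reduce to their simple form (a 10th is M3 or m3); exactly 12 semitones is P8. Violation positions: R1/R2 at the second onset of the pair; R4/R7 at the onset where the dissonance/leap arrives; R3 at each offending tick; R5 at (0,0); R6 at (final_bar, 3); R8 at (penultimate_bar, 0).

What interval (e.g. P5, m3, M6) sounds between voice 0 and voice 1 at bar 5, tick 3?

P8

voice 0=A3 voice 1=A4 -> P8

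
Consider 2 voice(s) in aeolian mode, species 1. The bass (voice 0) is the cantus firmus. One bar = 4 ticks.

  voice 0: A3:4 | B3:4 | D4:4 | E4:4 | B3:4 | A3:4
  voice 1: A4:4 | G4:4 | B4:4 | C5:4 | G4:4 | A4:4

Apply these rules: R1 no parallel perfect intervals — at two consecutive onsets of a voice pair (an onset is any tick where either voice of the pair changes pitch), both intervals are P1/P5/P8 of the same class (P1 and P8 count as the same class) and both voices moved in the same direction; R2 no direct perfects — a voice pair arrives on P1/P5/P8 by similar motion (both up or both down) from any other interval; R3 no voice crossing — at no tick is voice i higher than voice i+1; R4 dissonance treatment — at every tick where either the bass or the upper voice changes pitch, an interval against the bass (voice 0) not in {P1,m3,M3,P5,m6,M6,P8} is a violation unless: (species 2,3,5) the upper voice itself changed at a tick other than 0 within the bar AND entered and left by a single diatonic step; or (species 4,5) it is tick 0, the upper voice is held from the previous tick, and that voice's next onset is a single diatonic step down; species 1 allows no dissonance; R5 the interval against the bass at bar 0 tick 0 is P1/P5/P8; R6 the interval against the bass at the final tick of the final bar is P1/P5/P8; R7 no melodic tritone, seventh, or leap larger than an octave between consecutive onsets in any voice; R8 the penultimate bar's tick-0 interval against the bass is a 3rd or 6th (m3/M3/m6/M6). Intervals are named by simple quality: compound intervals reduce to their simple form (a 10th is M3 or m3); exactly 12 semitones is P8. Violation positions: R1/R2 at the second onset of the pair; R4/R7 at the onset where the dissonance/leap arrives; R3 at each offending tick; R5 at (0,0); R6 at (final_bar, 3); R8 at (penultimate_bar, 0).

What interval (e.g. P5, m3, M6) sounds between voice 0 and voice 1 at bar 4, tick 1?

voice 0=B3 voice 1=G4 -> m6

m6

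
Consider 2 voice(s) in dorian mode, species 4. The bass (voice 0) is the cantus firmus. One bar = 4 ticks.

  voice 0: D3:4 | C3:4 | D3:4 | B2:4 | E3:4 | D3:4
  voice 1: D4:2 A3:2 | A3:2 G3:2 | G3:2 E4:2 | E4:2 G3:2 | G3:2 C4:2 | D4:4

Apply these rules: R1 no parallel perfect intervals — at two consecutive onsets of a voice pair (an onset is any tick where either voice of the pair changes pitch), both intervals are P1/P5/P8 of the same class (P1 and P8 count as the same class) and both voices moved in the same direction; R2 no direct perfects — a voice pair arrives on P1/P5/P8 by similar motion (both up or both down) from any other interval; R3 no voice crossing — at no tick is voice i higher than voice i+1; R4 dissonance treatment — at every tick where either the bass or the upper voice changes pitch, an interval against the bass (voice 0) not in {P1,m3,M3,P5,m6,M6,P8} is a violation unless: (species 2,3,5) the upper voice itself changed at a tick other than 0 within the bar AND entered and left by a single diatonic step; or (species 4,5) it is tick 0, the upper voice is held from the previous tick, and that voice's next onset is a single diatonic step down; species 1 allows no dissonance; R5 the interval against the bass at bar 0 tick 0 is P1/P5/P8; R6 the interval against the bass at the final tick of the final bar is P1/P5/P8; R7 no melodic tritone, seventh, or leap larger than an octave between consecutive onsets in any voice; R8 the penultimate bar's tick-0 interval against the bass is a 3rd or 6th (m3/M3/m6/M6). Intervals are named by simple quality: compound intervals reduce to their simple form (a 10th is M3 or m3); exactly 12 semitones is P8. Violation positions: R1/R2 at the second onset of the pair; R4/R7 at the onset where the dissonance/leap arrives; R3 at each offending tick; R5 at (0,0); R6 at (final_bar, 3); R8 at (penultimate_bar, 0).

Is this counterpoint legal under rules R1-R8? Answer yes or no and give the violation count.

No (3 violations)

bar 0: v0=D3 v1=D4 (P8)
bar 1: v0=C3 v1=A3 (M6)
bar 2: v0=D3 v1=G3 (P4)
bar 3: v0=B2 v1=E4 (P4)
bar 4: v0=E3 v1=G3 (m3)
bar 5: v0=D3 v1=D4 (P8)
  R4 @ bar2.0: D3/G3 P4 untreated
  R4 @ bar2.2: D3/E4 M2 untreated
  R4 @ bar3.0: B2/E4 P4 untreated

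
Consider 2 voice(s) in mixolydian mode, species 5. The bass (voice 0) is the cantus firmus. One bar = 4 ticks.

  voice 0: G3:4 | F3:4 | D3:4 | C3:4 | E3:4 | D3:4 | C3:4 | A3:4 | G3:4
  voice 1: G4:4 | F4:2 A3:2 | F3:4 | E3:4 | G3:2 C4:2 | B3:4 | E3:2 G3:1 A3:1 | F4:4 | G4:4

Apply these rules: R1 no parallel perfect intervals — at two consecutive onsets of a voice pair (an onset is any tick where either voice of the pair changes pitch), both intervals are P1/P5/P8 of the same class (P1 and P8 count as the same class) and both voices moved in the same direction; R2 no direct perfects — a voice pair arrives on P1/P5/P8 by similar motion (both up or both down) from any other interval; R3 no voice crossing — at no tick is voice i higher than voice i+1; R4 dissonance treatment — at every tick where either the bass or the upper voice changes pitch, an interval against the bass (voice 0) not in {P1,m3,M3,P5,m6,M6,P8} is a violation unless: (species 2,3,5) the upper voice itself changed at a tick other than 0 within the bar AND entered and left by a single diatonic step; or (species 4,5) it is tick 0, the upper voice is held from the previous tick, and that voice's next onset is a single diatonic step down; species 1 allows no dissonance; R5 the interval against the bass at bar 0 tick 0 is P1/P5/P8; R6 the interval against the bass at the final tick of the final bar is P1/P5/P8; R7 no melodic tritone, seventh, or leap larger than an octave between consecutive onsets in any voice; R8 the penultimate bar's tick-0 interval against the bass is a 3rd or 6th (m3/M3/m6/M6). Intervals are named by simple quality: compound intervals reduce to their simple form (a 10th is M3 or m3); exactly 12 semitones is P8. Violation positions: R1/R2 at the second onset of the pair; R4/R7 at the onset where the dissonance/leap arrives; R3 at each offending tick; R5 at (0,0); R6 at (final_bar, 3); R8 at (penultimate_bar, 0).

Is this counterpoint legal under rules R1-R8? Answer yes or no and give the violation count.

No (1 violations)

bar 0: v0=G3 v1=G4 (P8)
bar 1: v0=F3 v1=F4 (P8)
bar 2: v0=D3 v1=F3 (m3)
bar 3: v0=C3 v1=E3 (M3)
bar 4: v0=E3 v1=G3 (m3)
bar 5: v0=D3 v1=B3 (M6)
bar 6: v0=C3 v1=E3 (M3)
bar 7: v0=A3 v1=F4 (m6)
bar 8: v0=G3 v1=G4 (P8)
  R1 @ bar1.0: G3/G4 P8 -> F3/F4 P8 similar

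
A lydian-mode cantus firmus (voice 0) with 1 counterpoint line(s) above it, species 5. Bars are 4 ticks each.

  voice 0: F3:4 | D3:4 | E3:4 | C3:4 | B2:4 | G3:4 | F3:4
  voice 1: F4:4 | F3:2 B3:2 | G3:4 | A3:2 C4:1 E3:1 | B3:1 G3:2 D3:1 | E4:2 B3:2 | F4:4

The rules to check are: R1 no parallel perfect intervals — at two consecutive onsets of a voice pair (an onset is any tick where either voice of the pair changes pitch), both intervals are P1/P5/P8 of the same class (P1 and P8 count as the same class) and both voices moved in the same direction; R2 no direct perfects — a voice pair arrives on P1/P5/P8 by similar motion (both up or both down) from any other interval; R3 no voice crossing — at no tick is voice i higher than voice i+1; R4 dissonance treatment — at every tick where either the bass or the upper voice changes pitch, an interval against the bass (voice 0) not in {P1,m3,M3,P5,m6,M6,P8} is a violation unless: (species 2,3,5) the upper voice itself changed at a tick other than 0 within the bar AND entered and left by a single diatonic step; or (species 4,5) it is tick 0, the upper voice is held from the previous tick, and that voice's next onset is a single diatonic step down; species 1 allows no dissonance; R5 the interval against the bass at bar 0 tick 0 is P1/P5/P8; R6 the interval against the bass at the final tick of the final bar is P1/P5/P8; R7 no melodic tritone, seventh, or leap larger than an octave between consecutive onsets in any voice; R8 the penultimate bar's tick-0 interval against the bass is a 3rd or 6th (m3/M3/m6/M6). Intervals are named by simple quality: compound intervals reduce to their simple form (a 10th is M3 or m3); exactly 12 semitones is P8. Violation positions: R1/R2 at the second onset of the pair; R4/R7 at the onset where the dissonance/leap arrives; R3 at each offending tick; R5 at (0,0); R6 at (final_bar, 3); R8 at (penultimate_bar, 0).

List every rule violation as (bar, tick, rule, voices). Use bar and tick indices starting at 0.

bar 0: v0=F3 v1=F4 downbeat P8
bar 1: v0=D3 v1=F3 downbeat m3
bar 2: v0=E3 v1=G3 downbeat m3
bar 3: v0=C3 v1=A3 downbeat M6
bar 4: v0=B2 v1=B3 downbeat P8
bar 5: v0=G3 v1=E4 downbeat M6
bar 6: v0=F3 v1=F4 downbeat P8
  -> R7 @ bar 1 tick 2 v(1,): F3->B3 leap 6st
  -> R7 @ bar 5 tick 0 v(1,): D3->E4 leap 14st
  -> R7 @ bar 6 tick 0 v(1,): B3->F4 leap 6st

(1, 2, R7, (1,))
(5, 0, R7, (1,))
(6, 0, R7, (1,))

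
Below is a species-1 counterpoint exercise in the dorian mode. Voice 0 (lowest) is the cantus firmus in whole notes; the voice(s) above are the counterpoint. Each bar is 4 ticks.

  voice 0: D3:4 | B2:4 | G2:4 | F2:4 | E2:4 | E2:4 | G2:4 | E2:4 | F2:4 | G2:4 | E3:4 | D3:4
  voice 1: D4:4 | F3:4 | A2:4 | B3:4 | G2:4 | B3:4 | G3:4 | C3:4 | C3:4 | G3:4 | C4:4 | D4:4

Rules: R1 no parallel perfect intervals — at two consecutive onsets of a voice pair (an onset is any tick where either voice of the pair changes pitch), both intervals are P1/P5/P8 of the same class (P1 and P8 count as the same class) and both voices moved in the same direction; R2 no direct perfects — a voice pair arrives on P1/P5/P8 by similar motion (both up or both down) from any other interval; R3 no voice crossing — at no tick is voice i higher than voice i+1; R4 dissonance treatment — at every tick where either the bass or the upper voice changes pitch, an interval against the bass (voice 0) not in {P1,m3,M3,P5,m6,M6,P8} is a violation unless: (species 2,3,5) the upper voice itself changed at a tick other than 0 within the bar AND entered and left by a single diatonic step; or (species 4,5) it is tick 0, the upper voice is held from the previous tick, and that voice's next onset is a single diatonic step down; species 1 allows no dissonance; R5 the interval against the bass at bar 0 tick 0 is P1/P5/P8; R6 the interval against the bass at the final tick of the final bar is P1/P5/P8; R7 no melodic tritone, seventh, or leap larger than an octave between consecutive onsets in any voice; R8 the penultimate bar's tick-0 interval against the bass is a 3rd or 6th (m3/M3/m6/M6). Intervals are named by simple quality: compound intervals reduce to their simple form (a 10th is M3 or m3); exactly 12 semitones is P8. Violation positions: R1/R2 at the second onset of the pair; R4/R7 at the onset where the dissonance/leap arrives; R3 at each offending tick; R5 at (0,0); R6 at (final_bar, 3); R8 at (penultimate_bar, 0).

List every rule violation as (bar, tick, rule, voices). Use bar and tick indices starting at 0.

(1, 0, R4, (0, 1))
(2, 0, R4, (0, 1))
(3, 0, R4, (0, 1))
(3, 0, R7, (1,))
(4, 0, R7, (1,))
(5, 0, R7, (1,))
(9, 0, R2, (0, 1))

bar 0: v0=D3 v1=D4 downbeat P8
bar 1: v0=B2 v1=F3 downbeat TT
bar 2: v0=G2 v1=A2 downbeat M2
bar 3: v0=F2 v1=B3 downbeat TT
bar 4: v0=E2 v1=G2 downbeat m3
bar 5: v0=E2 v1=B3 downbeat P5
bar 6: v0=G2 v1=G3 downbeat P8
bar 7: v0=E2 v1=C3 downbeat m6
bar 8: v0=F2 v1=C3 downbeat P5
bar 9: v0=G2 v1=G3 downbeat P8
bar 10: v0=E3 v1=C4 downbeat m6
bar 11: v0=D3 v1=D4 downbeat P8
  -> R4 @ bar 1 tick 0 v(0, 1): B2/F3 TT untreated
  -> R4 @ bar 2 tick 0 v(0, 1): G2/A2 M2 untreated
  -> R4 @ bar 3 tick 0 v(0, 1): F2/B3 TT untreated
  -> R7 @ bar 3 tick 0 v(1,): A2->B3 leap 14st
  -> R7 @ bar 4 tick 0 v(1,): B3->G2 leap 16st
  -> R7 @ bar 5 tick 0 v(1,): G2->B3 leap 16st
  -> R2 @ bar 9 tick 0 v(0, 1): F2/C3 P5 -> G2/G3 P8 similar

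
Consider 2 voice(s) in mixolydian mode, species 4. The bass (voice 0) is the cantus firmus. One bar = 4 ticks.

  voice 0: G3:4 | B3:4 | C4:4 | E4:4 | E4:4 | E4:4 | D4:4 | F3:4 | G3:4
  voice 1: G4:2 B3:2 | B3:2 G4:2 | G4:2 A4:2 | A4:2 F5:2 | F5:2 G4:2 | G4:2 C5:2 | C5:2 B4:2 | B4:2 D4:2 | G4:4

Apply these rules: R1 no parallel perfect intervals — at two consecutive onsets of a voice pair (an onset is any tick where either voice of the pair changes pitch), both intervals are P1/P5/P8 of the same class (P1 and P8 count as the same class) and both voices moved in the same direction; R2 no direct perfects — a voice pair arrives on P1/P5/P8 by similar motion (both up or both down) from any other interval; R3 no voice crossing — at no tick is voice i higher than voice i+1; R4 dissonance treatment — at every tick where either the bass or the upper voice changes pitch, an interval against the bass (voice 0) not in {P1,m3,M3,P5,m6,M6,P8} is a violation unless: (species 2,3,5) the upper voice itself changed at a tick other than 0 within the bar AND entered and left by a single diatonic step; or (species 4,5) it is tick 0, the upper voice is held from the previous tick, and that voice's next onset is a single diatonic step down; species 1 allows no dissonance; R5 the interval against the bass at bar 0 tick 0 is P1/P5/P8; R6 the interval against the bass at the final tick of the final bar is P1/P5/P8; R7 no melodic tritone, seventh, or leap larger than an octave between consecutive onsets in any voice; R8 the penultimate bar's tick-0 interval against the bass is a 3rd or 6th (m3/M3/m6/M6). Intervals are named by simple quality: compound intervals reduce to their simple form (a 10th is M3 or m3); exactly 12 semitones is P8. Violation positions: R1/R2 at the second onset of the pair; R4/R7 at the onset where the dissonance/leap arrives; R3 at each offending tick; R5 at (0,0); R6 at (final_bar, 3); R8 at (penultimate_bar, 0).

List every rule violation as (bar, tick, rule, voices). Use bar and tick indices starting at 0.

(3, 0, R4, (0, 1))
(3, 2, R4, (0, 1))
(4, 2, R7, (1,))
(7, 0, R4, (0, 1))
(7, 0, R8, (0, 1))
(8, 0, R2, (0, 1))

bar 0: v0=G3 v1=G4 downbeat P8
bar 1: v0=B3 v1=B3 downbeat P1
bar 2: v0=C4 v1=G4 downbeat P5
bar 3: v0=E4 v1=A4 downbeat P4
bar 4: v0=E4 v1=F5 downbeat m2
bar 5: v0=E4 v1=G4 downbeat m3
bar 6: v0=D4 v1=C5 downbeat m7
bar 7: v0=F3 v1=B4 downbeat TT
bar 8: v0=G3 v1=G4 downbeat P8
  -> R4 @ bar 3 tick 0 v(0, 1): E4/A4 P4 untreated
  -> R4 @ bar 3 tick 2 v(0, 1): E4/F5 m2 untreated
  -> R7 @ bar 4 tick 2 v(1,): F5->G4 leap 10st
  -> R4 @ bar 7 tick 0 v(0, 1): F3/B4 TT untreated
  -> R8 @ bar 7 tick 0 v(0, 1): penult TT not 3rd/6th
  -> R2 @ bar 8 tick 0 v(0, 1): F3/D4 M6 -> G3/G4 P8 similar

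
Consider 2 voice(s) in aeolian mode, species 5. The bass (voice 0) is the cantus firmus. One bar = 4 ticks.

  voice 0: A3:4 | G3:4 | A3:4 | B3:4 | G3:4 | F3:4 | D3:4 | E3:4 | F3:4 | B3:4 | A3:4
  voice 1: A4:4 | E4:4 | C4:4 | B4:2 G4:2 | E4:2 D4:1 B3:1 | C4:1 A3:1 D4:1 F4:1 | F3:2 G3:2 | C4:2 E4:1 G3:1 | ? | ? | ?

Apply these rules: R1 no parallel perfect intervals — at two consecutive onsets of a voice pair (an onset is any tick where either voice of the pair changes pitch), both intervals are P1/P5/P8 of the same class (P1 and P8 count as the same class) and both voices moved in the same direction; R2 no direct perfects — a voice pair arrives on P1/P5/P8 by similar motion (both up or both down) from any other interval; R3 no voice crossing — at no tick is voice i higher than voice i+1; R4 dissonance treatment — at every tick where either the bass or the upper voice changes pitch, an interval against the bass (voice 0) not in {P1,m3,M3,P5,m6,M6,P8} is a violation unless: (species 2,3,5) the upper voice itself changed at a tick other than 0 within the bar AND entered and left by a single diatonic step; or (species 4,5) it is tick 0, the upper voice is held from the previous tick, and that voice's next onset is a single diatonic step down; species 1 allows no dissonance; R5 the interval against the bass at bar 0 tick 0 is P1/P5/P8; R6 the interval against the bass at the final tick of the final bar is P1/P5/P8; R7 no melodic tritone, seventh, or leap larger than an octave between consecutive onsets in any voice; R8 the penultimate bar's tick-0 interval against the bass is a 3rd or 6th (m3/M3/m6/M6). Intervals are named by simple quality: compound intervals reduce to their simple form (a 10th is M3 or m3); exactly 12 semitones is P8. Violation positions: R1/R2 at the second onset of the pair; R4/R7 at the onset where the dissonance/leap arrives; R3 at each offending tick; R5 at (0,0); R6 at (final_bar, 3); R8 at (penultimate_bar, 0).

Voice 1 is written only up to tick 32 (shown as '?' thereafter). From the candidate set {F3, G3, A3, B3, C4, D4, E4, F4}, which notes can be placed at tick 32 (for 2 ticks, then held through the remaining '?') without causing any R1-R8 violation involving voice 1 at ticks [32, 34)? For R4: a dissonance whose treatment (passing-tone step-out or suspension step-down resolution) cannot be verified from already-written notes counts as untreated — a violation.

F3: legal
G3: violates R4
A3: legal
B3: violates R4
C4: violates R2
D4: legal
E4: violates R4
F4: violates R2,R7

{A3, D4, F3}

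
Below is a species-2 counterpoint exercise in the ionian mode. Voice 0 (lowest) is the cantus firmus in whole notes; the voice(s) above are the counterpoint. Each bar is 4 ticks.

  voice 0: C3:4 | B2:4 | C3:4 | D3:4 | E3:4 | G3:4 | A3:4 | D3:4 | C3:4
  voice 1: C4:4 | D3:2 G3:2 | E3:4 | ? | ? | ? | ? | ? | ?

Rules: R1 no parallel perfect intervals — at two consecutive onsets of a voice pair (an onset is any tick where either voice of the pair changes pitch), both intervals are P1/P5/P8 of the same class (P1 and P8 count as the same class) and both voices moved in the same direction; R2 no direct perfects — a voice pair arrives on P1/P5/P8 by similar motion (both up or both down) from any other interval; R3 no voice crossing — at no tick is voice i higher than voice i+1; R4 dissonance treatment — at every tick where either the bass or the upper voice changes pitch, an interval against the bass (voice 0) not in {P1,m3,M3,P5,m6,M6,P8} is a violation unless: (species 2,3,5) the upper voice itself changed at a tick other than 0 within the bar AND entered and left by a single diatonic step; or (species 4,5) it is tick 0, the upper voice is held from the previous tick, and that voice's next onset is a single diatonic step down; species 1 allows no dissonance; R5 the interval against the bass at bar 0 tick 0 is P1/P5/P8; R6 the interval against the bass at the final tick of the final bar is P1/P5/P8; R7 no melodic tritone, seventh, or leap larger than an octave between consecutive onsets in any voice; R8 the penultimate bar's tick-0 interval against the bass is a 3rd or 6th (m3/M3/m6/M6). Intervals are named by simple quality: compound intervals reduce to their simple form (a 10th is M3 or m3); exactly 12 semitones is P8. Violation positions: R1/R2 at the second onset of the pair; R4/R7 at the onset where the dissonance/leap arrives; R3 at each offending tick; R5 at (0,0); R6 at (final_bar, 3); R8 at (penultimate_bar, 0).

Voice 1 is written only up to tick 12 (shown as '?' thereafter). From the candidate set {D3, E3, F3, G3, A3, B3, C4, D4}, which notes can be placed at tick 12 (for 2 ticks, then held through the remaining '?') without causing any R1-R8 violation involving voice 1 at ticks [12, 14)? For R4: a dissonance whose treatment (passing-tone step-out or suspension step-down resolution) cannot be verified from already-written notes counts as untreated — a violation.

{B3, D3, F3}

D3: legal
E3: violates R4
F3: legal
G3: violates R4
A3: violates R2
B3: legal
C4: violates R4
D4: violates R2,R7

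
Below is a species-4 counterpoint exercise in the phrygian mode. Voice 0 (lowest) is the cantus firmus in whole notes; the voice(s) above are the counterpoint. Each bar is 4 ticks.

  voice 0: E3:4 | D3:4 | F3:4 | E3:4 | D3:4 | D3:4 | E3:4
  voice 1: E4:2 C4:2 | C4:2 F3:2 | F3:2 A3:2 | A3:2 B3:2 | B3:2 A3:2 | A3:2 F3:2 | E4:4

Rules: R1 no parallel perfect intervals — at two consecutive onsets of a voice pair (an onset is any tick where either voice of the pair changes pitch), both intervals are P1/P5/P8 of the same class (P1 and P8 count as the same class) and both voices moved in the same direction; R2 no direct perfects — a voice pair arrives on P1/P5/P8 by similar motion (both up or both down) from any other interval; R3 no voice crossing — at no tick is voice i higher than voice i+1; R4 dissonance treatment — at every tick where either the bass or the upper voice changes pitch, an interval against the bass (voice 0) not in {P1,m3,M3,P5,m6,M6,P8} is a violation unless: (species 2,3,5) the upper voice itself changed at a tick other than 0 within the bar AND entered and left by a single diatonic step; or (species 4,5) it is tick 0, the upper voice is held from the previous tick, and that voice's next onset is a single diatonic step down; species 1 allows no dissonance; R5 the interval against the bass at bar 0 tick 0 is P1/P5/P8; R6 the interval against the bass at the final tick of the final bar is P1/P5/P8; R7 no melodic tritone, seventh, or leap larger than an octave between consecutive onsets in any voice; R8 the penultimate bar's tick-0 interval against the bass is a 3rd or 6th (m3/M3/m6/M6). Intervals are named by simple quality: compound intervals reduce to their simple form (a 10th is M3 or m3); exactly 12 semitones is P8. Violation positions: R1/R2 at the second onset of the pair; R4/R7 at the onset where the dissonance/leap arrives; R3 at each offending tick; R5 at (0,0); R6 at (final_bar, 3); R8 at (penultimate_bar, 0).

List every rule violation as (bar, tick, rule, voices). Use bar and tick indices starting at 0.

bar 0: v0=E3 v1=E4 downbeat P8
bar 1: v0=D3 v1=C4 downbeat m7
bar 2: v0=F3 v1=F3 downbeat P1
bar 3: v0=E3 v1=A3 downbeat P4
bar 4: v0=D3 v1=B3 downbeat M6
bar 5: v0=D3 v1=A3 downbeat P5
bar 6: v0=E3 v1=E4 downbeat P8
  -> R4 @ bar 1 tick 0 v(0, 1): D3/C4 m7 untreated
  -> R4 @ bar 3 tick 0 v(0, 1): E3/A3 P4 untreated
  -> R8 @ bar 5 tick 0 v(0, 1): penult P5 not 3rd/6th
  -> R2 @ bar 6 tick 0 v(0, 1): D3/F3 m3 -> E3/E4 P8 similar
  -> R7 @ bar 6 tick 0 v(1,): F3->E4 leap 11st

(1, 0, R4, (0, 1))
(3, 0, R4, (0, 1))
(5, 0, R8, (0, 1))
(6, 0, R2, (0, 1))
(6, 0, R7, (1,))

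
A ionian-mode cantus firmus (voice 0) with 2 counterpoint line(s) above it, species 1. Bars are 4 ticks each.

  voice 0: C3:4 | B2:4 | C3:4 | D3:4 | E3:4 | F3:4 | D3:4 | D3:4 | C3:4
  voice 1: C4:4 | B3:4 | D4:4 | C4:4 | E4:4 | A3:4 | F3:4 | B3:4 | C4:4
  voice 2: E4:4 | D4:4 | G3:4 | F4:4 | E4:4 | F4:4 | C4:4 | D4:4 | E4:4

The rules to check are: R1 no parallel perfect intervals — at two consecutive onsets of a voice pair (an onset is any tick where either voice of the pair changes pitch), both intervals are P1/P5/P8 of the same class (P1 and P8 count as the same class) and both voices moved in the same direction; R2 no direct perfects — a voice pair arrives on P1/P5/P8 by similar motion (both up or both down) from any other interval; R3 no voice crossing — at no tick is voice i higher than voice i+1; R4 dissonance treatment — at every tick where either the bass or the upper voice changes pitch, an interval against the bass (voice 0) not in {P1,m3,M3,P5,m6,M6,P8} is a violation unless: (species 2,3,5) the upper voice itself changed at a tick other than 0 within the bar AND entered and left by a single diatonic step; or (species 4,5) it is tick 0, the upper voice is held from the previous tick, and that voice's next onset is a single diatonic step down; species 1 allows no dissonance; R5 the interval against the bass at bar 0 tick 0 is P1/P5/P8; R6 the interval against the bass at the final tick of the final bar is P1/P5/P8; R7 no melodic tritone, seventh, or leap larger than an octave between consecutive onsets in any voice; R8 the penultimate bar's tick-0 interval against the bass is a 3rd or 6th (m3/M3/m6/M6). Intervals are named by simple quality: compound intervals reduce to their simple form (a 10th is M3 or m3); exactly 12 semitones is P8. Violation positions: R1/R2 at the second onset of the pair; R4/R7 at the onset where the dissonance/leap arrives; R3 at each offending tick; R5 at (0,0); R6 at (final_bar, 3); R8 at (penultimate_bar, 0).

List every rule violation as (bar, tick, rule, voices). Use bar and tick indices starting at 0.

(0, 0, R5, (0, 2))
(1, 0, R1, (0, 1))
(2, 0, R3, (1, 2))
(2, 0, R4, (0, 1))
(2, 1, R3, (1, 2))
(2, 2, R3, (1, 2))
(2, 3, R3, (1, 2))
(3, 0, R4, (0, 1))
(3, 0, R7, (2,))
(4, 0, R2, (0, 1))
(5, 0, R1, (0, 2))
(6, 0, R2, (1, 2))
(6, 0, R4, (0, 2))
(7, 0, R7, (1,))
(7, 0, R8, (0, 2))
(8, 3, R6, (0, 2))

bar 0: v0=C3 v1=C4 v2=E4 downbeat M3
bar 1: v0=B2 v1=B3 v2=D4 downbeat m3
bar 2: v0=C3 v1=D4 v2=G3 downbeat P5
bar 3: v0=D3 v1=C4 v2=F4 downbeat m3
bar 4: v0=E3 v1=E4 v2=E4 downbeat P8
bar 5: v0=F3 v1=A3 v2=F4 downbeat P8
bar 6: v0=D3 v1=F3 v2=C4 downbeat m7
bar 7: v0=D3 v1=B3 v2=D4 downbeat P8
bar 8: v0=C3 v1=C4 v2=E4 downbeat M3
  -> R5 @ bar 0 tick 0 v(0, 2): opens on M3
  -> R1 @ bar 1 tick 0 v(0, 1): C3/C4 P8 -> B2/B3 P8 similar
  -> R3 @ bar 2 tick 0 v(1, 2): D4 above G3
  -> R4 @ bar 2 tick 0 v(0, 1): C3/D4 M2 untreated
  -> R3 @ bar 2 tick 1 v(1, 2): D4 above G3
  -> R3 @ bar 2 tick 2 v(1, 2): D4 above G3
  -> R3 @ bar 2 tick 3 v(1, 2): D4 above G3
  -> R4 @ bar 3 tick 0 v(0, 1): D3/C4 m7 untreated
  -> R7 @ bar 3 tick 0 v(2,): G3->F4 leap 10st
  -> R2 @ bar 4 tick 0 v(0, 1): D3/C4 m7 -> E3/E4 P8 similar
  -> R1 @ bar 5 tick 0 v(0, 2): E3/E4 P8 -> F3/F4 P8 similar
  -> R2 @ bar 6 tick 0 v(1, 2): A3/F4 m6 -> F3/C4 P5 similar
  -> R4 @ bar 6 tick 0 v(0, 2): D3/C4 m7 untreated
  -> R7 @ bar 7 tick 0 v(1,): F3->B3 leap 6st
  -> R8 @ bar 7 tick 0 v(0, 2): penult P8 not 3rd/6th
  -> R6 @ bar 8 tick 3 v(0, 2): closes on M3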